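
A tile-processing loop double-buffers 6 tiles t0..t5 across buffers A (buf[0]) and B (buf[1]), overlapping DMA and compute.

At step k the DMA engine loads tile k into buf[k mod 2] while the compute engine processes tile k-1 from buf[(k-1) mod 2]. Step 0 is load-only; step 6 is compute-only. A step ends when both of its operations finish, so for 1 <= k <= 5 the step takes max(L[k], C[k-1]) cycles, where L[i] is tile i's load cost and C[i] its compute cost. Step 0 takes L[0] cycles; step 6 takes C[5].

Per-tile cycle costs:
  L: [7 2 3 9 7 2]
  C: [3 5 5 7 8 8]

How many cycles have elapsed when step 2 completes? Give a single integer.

end_cycle[2] = 15

  0. 7=7c; end=7; A:t0 B:-
  1. max(2,3)=3c; end=10; A:t0 B:t1
  2. max(3,5)=5c; end=15; A:t2 B:t1
  3. max(9,5)=9c; end=24; A:t2 B:t3
  4. max(7,7)=7c; end=31; A:t4 B:t3
  5. max(2,8)=8c; end=39; A:t4 B:t5
  6. 8=8c; end=47; A:t4 B:t5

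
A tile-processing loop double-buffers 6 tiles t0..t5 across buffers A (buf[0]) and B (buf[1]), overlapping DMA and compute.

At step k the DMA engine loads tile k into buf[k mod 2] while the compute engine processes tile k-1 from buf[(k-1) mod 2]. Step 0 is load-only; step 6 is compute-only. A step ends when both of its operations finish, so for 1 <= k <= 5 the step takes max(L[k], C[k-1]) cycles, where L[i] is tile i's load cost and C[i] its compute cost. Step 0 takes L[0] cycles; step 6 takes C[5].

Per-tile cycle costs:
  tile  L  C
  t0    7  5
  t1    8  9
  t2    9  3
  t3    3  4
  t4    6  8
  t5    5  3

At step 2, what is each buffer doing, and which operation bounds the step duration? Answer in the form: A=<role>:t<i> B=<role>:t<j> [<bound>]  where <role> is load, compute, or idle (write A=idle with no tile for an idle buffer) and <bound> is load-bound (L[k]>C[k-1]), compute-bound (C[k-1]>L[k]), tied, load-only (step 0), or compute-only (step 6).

step 2: A=load:t2 B=compute:t1 [tied]

  0. 7=7c; end=7; A:t0 B:-
  1. max(8,5)=8c; end=15; A:t0 B:t1
  2. max(9,9)=9c; end=24; A:t2 B:t1
  3. max(3,3)=3c; end=27; A:t2 B:t3
  4. max(6,4)=6c; end=33; A:t4 B:t3
  5. max(5,8)=8c; end=41; A:t4 B:t5
  6. 3=3c; end=44; A:t4 B:t5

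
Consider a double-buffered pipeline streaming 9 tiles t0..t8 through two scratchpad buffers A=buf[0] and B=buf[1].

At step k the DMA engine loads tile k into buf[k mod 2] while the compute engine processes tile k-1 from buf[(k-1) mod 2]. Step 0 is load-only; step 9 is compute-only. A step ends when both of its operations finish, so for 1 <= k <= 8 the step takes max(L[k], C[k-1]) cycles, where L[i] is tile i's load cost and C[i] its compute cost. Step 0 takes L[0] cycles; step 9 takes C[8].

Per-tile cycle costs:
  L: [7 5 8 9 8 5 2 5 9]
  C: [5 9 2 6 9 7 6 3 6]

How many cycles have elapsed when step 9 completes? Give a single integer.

step 0: L[0]=7 → dur=7, Σ=7 | A=load:t0 B=idle [load-only]
step 1: L[1]=5 C[0]=5 → dur=5, Σ=12 | A=compute:t0 B=load:t1 [tied]
step 2: L[2]=8 C[1]=9 → dur=9, Σ=21 | A=load:t2 B=compute:t1 [compute-bound]
step 3: L[3]=9 C[2]=2 → dur=9, Σ=30 | A=compute:t2 B=load:t3 [load-bound]
step 4: L[4]=8 C[3]=6 → dur=8, Σ=38 | A=load:t4 B=compute:t3 [load-bound]
step 5: L[5]=5 C[4]=9 → dur=9, Σ=47 | A=compute:t4 B=load:t5 [compute-bound]
step 6: L[6]=2 C[5]=7 → dur=7, Σ=54 | A=load:t6 B=compute:t5 [compute-bound]
step 7: L[7]=5 C[6]=6 → dur=6, Σ=60 | A=compute:t6 B=load:t7 [compute-bound]
step 8: L[8]=9 C[7]=3 → dur=9, Σ=69 | A=load:t8 B=compute:t7 [load-bound]
step 9: C[8]=6 → dur=6, Σ=75 | A=compute:t8 B=idle [compute-only]

end_cycle[9] = 75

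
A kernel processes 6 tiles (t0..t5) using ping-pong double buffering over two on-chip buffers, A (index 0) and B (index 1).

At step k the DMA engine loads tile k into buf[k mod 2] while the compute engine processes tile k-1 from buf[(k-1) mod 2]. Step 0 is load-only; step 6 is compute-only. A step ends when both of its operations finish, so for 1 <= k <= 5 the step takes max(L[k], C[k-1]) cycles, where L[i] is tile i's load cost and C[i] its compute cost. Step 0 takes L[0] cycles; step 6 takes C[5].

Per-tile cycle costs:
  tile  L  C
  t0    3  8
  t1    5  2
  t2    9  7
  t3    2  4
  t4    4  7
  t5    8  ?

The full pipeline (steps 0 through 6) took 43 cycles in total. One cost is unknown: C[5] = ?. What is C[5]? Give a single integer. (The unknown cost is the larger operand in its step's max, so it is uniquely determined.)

step 0 → dur = L[0]=3 = 3
step 1 → dur = max(L[1]=5, C[0]=8) = 8
step 2 → dur = max(L[2]=9, C[1]=2) = 9
step 3 → dur = max(L[3]=2, C[2]=7) = 7
step 4 → dur = max(L[4]=4, C[3]=4) = 4
step 5 → dur = max(L[5]=8, C[4]=7) = 8
step 6 → dur = C[5]=? = C[5]  (unknown; binding)
sum of known step durations = 39
dur[6] = total - known = 43 - 39 = 4
C[5] is the binding max in step 6, so C[5] = dur[6] = 4

C[5] = 4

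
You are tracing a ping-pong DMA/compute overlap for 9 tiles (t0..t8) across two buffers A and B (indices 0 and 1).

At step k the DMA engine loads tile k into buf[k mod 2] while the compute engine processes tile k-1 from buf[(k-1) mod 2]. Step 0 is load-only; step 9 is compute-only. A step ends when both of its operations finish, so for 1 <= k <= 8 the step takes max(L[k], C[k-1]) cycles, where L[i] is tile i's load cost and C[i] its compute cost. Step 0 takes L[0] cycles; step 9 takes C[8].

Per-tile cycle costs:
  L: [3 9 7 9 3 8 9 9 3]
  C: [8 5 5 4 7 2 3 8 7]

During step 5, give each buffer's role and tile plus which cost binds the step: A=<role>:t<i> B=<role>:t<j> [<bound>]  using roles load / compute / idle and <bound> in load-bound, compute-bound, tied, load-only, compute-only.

step 0: L[0]=3 → dur=3, Σ=3 | A=load:t0 B=idle [load-only]
step 1: L[1]=9 C[0]=8 → dur=9, Σ=12 | A=compute:t0 B=load:t1 [load-bound]
step 2: L[2]=7 C[1]=5 → dur=7, Σ=19 | A=load:t2 B=compute:t1 [load-bound]
step 3: L[3]=9 C[2]=5 → dur=9, Σ=28 | A=compute:t2 B=load:t3 [load-bound]
step 4: L[4]=3 C[3]=4 → dur=4, Σ=32 | A=load:t4 B=compute:t3 [compute-bound]
step 5: L[5]=8 C[4]=7 → dur=8, Σ=40 | A=compute:t4 B=load:t5 [load-bound]
step 6: L[6]=9 C[5]=2 → dur=9, Σ=49 | A=load:t6 B=compute:t5 [load-bound]
step 7: L[7]=9 C[6]=3 → dur=9, Σ=58 | A=compute:t6 B=load:t7 [load-bound]
step 8: L[8]=3 C[7]=8 → dur=8, Σ=66 | A=load:t8 B=compute:t7 [compute-bound]
step 9: C[8]=7 → dur=7, Σ=73 | A=compute:t8 B=idle [compute-only]

step 5: A=compute:t4 B=load:t5 [load-bound]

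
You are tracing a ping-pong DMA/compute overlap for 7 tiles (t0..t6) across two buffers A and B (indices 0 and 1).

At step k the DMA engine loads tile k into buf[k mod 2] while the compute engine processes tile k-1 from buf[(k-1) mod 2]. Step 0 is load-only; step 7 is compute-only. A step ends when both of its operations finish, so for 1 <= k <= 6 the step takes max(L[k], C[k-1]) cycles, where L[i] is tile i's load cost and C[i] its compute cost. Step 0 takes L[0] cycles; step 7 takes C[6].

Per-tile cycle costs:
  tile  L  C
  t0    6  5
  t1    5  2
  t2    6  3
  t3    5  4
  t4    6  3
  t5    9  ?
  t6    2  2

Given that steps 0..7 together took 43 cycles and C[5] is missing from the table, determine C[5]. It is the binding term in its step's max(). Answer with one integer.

step 0 → dur = L[0]=6 = 6
step 1 → dur = max(L[1]=5, C[0]=5) = 5
step 2 → dur = max(L[2]=6, C[1]=2) = 6
step 3 → dur = max(L[3]=5, C[2]=3) = 5
step 4 → dur = max(L[4]=6, C[3]=4) = 6
step 5 → dur = max(L[5]=9, C[4]=3) = 9
step 6 → dur = max(L[6]=2, C[5]=?) = C[5]  (unknown; binding)
step 7 → dur = C[6]=2 = 2
sum of known step durations = 39
dur[6] = total - known = 43 - 39 = 4
C[5] is the binding max in step 6, so C[5] = dur[6] = 4

C[5] = 4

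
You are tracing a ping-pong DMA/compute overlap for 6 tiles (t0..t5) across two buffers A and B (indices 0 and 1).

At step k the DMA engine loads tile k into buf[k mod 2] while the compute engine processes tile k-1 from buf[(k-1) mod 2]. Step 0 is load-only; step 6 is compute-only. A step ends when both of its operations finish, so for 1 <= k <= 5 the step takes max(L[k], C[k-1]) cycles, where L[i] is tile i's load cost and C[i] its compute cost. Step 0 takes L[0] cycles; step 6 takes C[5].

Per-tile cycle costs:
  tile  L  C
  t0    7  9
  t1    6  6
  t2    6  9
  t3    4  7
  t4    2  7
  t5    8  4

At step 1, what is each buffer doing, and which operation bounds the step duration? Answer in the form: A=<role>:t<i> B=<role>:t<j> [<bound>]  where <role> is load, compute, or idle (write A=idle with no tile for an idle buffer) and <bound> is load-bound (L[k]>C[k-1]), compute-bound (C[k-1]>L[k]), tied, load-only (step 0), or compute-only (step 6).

step 1: A=compute:t0 B=load:t1 [compute-bound]

step 0: L[0]=7 → dur=7, Σ=7 | A=load:t0 B=idle [load-only]
step 1: L[1]=6 C[0]=9 → dur=9, Σ=16 | A=compute:t0 B=load:t1 [compute-bound]
step 2: L[2]=6 C[1]=6 → dur=6, Σ=22 | A=load:t2 B=compute:t1 [tied]
step 3: L[3]=4 C[2]=9 → dur=9, Σ=31 | A=compute:t2 B=load:t3 [compute-bound]
step 4: L[4]=2 C[3]=7 → dur=7, Σ=38 | A=load:t4 B=compute:t3 [compute-bound]
step 5: L[5]=8 C[4]=7 → dur=8, Σ=46 | A=compute:t4 B=load:t5 [load-bound]
step 6: C[5]=4 → dur=4, Σ=50 | A=idle B=compute:t5 [compute-only]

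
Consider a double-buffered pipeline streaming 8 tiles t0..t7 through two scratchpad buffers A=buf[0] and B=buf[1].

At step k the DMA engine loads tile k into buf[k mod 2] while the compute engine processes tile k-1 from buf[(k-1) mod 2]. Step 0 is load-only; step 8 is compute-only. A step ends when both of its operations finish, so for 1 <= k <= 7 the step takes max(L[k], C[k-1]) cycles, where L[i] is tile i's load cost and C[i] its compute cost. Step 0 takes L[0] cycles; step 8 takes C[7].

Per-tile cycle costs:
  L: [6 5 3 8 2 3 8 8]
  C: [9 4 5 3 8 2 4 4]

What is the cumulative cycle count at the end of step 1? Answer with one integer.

end_cycle[1] = 15

[0] DMA t0→A (6c) ∥ CU idle ⇒ 6c, clock 6
[1] DMA t1→B (5c) ∥ CU A:t0 (9c) ⇒ 9c, clock 15
[2] DMA t2→A (3c) ∥ CU B:t1 (4c) ⇒ 4c, clock 19
[3] DMA t3→B (8c) ∥ CU A:t2 (5c) ⇒ 8c, clock 27
[4] DMA t4→A (2c) ∥ CU B:t3 (3c) ⇒ 3c, clock 30
[5] DMA t5→B (3c) ∥ CU A:t4 (8c) ⇒ 8c, clock 38
[6] DMA t6→A (8c) ∥ CU B:t5 (2c) ⇒ 8c, clock 46
[7] DMA t7→B (8c) ∥ CU A:t6 (4c) ⇒ 8c, clock 54
[8] DMA idle ∥ CU B:t7 (4c) ⇒ 4c, clock 58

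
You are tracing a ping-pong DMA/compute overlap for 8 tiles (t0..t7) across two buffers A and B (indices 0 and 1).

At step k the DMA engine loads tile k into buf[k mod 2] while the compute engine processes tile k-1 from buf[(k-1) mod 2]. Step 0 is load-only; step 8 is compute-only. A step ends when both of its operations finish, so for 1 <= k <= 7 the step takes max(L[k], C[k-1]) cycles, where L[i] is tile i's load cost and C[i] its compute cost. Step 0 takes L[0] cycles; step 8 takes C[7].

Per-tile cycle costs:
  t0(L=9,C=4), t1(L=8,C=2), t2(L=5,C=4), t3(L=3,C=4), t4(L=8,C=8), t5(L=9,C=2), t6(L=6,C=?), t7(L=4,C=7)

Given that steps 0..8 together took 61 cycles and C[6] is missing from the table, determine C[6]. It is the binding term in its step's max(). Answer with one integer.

step 0 | dur = L[0]=9 = 9
step 1 | dur = max(L[1]=8, C[0]=4) = 8
step 2 | dur = max(L[2]=5, C[1]=2) = 5
step 3 | dur = max(L[3]=3, C[2]=4) = 4
step 4 | dur = max(L[4]=8, C[3]=4) = 8
step 5 | dur = max(L[5]=9, C[4]=8) = 9
step 6 | dur = max(L[6]=6, C[5]=2) = 6
step 7 | dur = max(L[7]=4, C[6]=?) = C[6]  (unknown; binding)
step 8 | dur = C[7]=7 = 7
sum of known step durations = 56
dur[7] = total - known = 61 - 56 = 5
C[6] is the binding max in step 7, so C[6] = dur[7] = 5

C[6] = 5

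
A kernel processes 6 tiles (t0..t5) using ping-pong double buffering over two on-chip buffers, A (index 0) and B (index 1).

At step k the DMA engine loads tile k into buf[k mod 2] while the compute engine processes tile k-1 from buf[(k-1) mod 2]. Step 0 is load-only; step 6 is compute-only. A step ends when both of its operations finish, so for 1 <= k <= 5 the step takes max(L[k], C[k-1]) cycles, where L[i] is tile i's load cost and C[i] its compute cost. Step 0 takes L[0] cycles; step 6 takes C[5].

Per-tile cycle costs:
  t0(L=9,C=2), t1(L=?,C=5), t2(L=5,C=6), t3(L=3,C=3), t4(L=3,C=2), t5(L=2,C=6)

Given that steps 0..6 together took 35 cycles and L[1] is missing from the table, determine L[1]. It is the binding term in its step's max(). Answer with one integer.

step 0 = dur = L[0]=9 = 9
step 1 = dur = max(L[1]=?, C[0]=2) = L[1]  (unknown; binding)
step 2 = dur = max(L[2]=5, C[1]=5) = 5
step 3 = dur = max(L[3]=3, C[2]=6) = 6
step 4 = dur = max(L[4]=3, C[3]=3) = 3
step 5 = dur = max(L[5]=2, C[4]=2) = 2
step 6 = dur = C[5]=6 = 6
sum of known step durations = 31
dur[1] = total - known = 35 - 31 = 4
L[1] is the binding max in step 1, so L[1] = dur[1] = 4

L[1] = 4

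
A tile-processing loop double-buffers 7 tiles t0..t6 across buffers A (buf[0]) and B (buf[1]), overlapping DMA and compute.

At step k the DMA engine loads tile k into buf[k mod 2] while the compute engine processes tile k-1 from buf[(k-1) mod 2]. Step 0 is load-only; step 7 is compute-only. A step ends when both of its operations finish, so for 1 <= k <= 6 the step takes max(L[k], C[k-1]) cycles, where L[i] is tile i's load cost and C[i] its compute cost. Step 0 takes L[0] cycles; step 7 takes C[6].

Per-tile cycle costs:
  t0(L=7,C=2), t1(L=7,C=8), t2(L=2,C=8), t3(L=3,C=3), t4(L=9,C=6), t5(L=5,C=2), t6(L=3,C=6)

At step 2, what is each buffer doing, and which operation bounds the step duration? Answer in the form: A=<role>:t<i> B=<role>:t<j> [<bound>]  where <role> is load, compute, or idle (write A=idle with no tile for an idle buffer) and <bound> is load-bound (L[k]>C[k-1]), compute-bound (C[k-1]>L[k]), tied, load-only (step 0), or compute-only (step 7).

  0. 7=7c; end=7; A:t0 B:-
  1. max(7,2)=7c; end=14; A:t0 B:t1
  2. max(2,8)=8c; end=22; A:t2 B:t1
  3. max(3,8)=8c; end=30; A:t2 B:t3
  4. max(9,3)=9c; end=39; A:t4 B:t3
  5. max(5,6)=6c; end=45; A:t4 B:t5
  6. max(3,2)=3c; end=48; A:t6 B:t5
  7. 6=6c; end=54; A:t6 B:t5

step 2: A=load:t2 B=compute:t1 [compute-bound]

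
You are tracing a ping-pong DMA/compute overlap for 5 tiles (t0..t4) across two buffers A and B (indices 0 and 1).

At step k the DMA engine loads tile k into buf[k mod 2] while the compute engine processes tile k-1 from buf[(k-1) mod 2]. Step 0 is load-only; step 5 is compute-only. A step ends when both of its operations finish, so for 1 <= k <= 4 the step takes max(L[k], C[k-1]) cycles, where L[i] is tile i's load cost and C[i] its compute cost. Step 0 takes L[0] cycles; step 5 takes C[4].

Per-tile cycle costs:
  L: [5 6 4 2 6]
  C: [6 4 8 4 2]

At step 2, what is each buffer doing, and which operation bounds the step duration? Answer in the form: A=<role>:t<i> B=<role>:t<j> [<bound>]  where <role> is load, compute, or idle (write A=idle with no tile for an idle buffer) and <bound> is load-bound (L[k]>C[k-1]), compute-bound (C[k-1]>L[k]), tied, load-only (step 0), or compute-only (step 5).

step 2: A=load:t2 B=compute:t1 [tied]

step 0: L[0]=5 → dur=5, Σ=5 | A=load:t0 B=idle [load-only]
step 1: L[1]=6 C[0]=6 → dur=6, Σ=11 | A=compute:t0 B=load:t1 [tied]
step 2: L[2]=4 C[1]=4 → dur=4, Σ=15 | A=load:t2 B=compute:t1 [tied]
step 3: L[3]=2 C[2]=8 → dur=8, Σ=23 | A=compute:t2 B=load:t3 [compute-bound]
step 4: L[4]=6 C[3]=4 → dur=6, Σ=29 | A=load:t4 B=compute:t3 [load-bound]
step 5: C[4]=2 → dur=2, Σ=31 | A=compute:t4 B=idle [compute-only]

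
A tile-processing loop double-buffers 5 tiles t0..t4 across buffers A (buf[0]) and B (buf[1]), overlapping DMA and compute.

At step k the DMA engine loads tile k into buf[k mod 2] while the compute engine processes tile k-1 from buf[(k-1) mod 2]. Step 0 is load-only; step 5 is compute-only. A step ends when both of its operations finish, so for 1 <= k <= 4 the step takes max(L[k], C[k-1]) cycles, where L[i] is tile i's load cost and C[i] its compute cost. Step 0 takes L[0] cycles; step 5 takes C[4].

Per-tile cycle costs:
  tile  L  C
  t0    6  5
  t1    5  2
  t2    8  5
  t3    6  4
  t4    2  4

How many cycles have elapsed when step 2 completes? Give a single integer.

end_cycle[2] = 19

k=0 load=t0/6c comp=- wait=6 total=6
k=1 load=t1/5c comp=t0/5c wait=5 total=11
k=2 load=t2/8c comp=t1/2c wait=8 total=19
k=3 load=t3/6c comp=t2/5c wait=6 total=25
k=4 load=t4/2c comp=t3/4c wait=4 total=29
k=5 load=- comp=t4/4c wait=4 total=33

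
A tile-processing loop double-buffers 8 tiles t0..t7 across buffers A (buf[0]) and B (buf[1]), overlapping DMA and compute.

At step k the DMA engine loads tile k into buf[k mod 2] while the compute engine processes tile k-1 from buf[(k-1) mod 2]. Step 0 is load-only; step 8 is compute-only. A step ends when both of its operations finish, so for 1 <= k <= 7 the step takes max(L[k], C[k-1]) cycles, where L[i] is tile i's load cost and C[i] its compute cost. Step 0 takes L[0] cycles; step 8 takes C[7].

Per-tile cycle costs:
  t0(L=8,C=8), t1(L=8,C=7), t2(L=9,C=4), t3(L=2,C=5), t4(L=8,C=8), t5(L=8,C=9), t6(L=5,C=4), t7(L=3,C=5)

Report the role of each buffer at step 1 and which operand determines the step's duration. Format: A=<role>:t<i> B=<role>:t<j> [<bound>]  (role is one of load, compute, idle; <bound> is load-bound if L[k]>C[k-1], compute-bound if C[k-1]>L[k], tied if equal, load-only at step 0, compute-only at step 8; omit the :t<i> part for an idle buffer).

step 1: A=compute:t0 B=load:t1 [tied]

step 0: L[0]=8 → dur=8, Σ=8 | A=load:t0 B=idle [load-only]
step 1: L[1]=8 C[0]=8 → dur=8, Σ=16 | A=compute:t0 B=load:t1 [tied]
step 2: L[2]=9 C[1]=7 → dur=9, Σ=25 | A=load:t2 B=compute:t1 [load-bound]
step 3: L[3]=2 C[2]=4 → dur=4, Σ=29 | A=compute:t2 B=load:t3 [compute-bound]
step 4: L[4]=8 C[3]=5 → dur=8, Σ=37 | A=load:t4 B=compute:t3 [load-bound]
step 5: L[5]=8 C[4]=8 → dur=8, Σ=45 | A=compute:t4 B=load:t5 [tied]
step 6: L[6]=5 C[5]=9 → dur=9, Σ=54 | A=load:t6 B=compute:t5 [compute-bound]
step 7: L[7]=3 C[6]=4 → dur=4, Σ=58 | A=compute:t6 B=load:t7 [compute-bound]
step 8: C[7]=5 → dur=5, Σ=63 | A=idle B=compute:t7 [compute-only]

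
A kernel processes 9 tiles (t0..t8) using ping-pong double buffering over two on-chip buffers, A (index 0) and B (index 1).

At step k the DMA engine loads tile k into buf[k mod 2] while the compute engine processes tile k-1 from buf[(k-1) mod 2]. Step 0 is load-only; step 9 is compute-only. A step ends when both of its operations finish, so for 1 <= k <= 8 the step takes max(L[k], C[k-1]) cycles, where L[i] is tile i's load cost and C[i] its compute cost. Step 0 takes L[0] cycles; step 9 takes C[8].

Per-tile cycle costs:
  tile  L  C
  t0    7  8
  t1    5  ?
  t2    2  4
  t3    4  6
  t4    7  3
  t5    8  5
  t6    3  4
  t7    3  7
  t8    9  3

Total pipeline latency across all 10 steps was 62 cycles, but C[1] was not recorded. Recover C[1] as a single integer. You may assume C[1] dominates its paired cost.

C[1] = 7

step 0 = dur = L[0]=7 = 7
step 1 = dur = max(L[1]=5, C[0]=8) = 8
step 2 = dur = max(L[2]=2, C[1]=?) = C[1]  (unknown; binding)
step 3 = dur = max(L[3]=4, C[2]=4) = 4
step 4 = dur = max(L[4]=7, C[3]=6) = 7
step 5 = dur = max(L[5]=8, C[4]=3) = 8
step 6 = dur = max(L[6]=3, C[5]=5) = 5
step 7 = dur = max(L[7]=3, C[6]=4) = 4
step 8 = dur = max(L[8]=9, C[7]=7) = 9
step 9 = dur = C[8]=3 = 3
sum of known step durations = 55
dur[2] = total - known = 62 - 55 = 7
C[1] is the binding max in step 2, so C[1] = dur[2] = 7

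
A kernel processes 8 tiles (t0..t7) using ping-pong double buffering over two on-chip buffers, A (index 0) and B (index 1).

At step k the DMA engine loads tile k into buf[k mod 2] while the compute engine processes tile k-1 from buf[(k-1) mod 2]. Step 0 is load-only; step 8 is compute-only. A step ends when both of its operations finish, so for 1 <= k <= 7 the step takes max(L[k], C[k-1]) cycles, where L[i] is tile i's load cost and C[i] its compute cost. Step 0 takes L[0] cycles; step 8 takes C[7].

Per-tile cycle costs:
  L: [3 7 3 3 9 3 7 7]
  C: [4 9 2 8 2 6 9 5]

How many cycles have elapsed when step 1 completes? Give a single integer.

k=0 load=t0/3c comp=- wait=3 total=3
k=1 load=t1/7c comp=t0/4c wait=7 total=10
k=2 load=t2/3c comp=t1/9c wait=9 total=19
k=3 load=t3/3c comp=t2/2c wait=3 total=22
k=4 load=t4/9c comp=t3/8c wait=9 total=31
k=5 load=t5/3c comp=t4/2c wait=3 total=34
k=6 load=t6/7c comp=t5/6c wait=7 total=41
k=7 load=t7/7c comp=t6/9c wait=9 total=50
k=8 load=- comp=t7/5c wait=5 total=55

end_cycle[1] = 10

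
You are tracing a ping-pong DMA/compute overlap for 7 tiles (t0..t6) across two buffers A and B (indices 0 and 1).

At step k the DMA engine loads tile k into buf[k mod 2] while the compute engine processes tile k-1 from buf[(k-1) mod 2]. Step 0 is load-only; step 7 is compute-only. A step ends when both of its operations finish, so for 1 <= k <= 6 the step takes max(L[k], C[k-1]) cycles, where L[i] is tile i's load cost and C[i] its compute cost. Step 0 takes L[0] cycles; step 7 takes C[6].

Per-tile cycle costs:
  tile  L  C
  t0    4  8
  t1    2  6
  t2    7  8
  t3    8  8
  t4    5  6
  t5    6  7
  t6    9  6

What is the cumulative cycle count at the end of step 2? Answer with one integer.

  0. 4=4c; end=4; A:t0 B:-
  1. max(2,8)=8c; end=12; A:t0 B:t1
  2. max(7,6)=7c; end=19; A:t2 B:t1
  3. max(8,8)=8c; end=27; A:t2 B:t3
  4. max(5,8)=8c; end=35; A:t4 B:t3
  5. max(6,6)=6c; end=41; A:t4 B:t5
  6. max(9,7)=9c; end=50; A:t6 B:t5
  7. 6=6c; end=56; A:t6 B:t5

end_cycle[2] = 19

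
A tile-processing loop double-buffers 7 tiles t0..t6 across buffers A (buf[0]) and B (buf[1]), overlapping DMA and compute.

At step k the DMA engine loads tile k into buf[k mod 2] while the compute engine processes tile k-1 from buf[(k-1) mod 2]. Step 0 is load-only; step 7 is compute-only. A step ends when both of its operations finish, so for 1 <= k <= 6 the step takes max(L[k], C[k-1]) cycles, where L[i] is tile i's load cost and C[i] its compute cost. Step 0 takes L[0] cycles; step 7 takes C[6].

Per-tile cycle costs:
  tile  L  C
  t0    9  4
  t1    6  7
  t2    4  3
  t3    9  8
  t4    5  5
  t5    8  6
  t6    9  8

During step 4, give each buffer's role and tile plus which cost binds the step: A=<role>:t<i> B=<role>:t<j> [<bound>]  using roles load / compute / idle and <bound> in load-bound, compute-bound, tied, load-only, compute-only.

step 4: A=load:t4 B=compute:t3 [compute-bound]

step 0: L[0]=9 → dur=9, Σ=9 | A=load:t0 B=idle [load-only]
step 1: L[1]=6 C[0]=4 → dur=6, Σ=15 | A=compute:t0 B=load:t1 [load-bound]
step 2: L[2]=4 C[1]=7 → dur=7, Σ=22 | A=load:t2 B=compute:t1 [compute-bound]
step 3: L[3]=9 C[2]=3 → dur=9, Σ=31 | A=compute:t2 B=load:t3 [load-bound]
step 4: L[4]=5 C[3]=8 → dur=8, Σ=39 | A=load:t4 B=compute:t3 [compute-bound]
step 5: L[5]=8 C[4]=5 → dur=8, Σ=47 | A=compute:t4 B=load:t5 [load-bound]
step 6: L[6]=9 C[5]=6 → dur=9, Σ=56 | A=load:t6 B=compute:t5 [load-bound]
step 7: C[6]=8 → dur=8, Σ=64 | A=compute:t6 B=idle [compute-only]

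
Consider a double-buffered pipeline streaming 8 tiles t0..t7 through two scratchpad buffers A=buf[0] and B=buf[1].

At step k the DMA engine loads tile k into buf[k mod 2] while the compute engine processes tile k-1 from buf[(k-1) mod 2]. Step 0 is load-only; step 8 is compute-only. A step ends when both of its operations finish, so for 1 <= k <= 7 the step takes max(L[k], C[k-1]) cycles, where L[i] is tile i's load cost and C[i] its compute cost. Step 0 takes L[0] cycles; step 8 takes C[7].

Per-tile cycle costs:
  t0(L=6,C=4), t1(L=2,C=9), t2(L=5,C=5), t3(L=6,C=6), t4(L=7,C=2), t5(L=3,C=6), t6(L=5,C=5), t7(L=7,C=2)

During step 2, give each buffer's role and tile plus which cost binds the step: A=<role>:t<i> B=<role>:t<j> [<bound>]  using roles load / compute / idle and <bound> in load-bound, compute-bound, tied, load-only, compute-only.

step 0: L[0]=6 → dur=6, Σ=6 | A=load:t0 B=idle [load-only]
step 1: L[1]=2 C[0]=4 → dur=4, Σ=10 | A=compute:t0 B=load:t1 [compute-bound]
step 2: L[2]=5 C[1]=9 → dur=9, Σ=19 | A=load:t2 B=compute:t1 [compute-bound]
step 3: L[3]=6 C[2]=5 → dur=6, Σ=25 | A=compute:t2 B=load:t3 [load-bound]
step 4: L[4]=7 C[3]=6 → dur=7, Σ=32 | A=load:t4 B=compute:t3 [load-bound]
step 5: L[5]=3 C[4]=2 → dur=3, Σ=35 | A=compute:t4 B=load:t5 [load-bound]
step 6: L[6]=5 C[5]=6 → dur=6, Σ=41 | A=load:t6 B=compute:t5 [compute-bound]
step 7: L[7]=7 C[6]=5 → dur=7, Σ=48 | A=compute:t6 B=load:t7 [load-bound]
step 8: C[7]=2 → dur=2, Σ=50 | A=idle B=compute:t7 [compute-only]

step 2: A=load:t2 B=compute:t1 [compute-bound]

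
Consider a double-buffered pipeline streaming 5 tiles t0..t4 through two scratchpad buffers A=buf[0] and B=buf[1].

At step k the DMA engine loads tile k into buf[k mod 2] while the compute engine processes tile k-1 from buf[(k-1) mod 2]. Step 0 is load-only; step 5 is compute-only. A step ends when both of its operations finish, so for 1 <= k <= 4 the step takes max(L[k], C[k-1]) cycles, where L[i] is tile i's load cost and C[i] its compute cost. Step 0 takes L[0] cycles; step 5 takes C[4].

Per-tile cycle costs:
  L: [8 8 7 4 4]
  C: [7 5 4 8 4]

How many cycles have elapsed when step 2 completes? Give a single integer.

step 0: L[0]=8 → dur=8, Σ=8 | A=load:t0 B=idle [load-only]
step 1: L[1]=8 C[0]=7 → dur=8, Σ=16 | A=compute:t0 B=load:t1 [load-bound]
step 2: L[2]=7 C[1]=5 → dur=7, Σ=23 | A=load:t2 B=compute:t1 [load-bound]
step 3: L[3]=4 C[2]=4 → dur=4, Σ=27 | A=compute:t2 B=load:t3 [tied]
step 4: L[4]=4 C[3]=8 → dur=8, Σ=35 | A=load:t4 B=compute:t3 [compute-bound]
step 5: C[4]=4 → dur=4, Σ=39 | A=compute:t4 B=idle [compute-only]

end_cycle[2] = 23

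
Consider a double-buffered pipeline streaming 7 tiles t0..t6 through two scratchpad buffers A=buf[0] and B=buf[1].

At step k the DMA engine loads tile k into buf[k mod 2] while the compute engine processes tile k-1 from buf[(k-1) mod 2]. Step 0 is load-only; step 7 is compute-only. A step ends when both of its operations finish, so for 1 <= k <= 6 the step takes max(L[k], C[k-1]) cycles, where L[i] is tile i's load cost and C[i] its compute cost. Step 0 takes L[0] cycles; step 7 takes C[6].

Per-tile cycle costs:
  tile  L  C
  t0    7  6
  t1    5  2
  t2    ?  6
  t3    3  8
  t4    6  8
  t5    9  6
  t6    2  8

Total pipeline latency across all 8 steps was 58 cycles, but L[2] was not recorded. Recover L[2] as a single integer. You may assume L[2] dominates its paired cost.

L[2] = 8

step 0 | dur = L[0]=7 = 7
step 1 | dur = max(L[1]=5, C[0]=6) = 6
step 2 | dur = max(L[2]=?, C[1]=2) = L[2]  (unknown; binding)
step 3 | dur = max(L[3]=3, C[2]=6) = 6
step 4 | dur = max(L[4]=6, C[3]=8) = 8
step 5 | dur = max(L[5]=9, C[4]=8) = 9
step 6 | dur = max(L[6]=2, C[5]=6) = 6
step 7 | dur = C[6]=8 = 8
sum of known step durations = 50
dur[2] = total - known = 58 - 50 = 8
L[2] is the binding max in step 2, so L[2] = dur[2] = 8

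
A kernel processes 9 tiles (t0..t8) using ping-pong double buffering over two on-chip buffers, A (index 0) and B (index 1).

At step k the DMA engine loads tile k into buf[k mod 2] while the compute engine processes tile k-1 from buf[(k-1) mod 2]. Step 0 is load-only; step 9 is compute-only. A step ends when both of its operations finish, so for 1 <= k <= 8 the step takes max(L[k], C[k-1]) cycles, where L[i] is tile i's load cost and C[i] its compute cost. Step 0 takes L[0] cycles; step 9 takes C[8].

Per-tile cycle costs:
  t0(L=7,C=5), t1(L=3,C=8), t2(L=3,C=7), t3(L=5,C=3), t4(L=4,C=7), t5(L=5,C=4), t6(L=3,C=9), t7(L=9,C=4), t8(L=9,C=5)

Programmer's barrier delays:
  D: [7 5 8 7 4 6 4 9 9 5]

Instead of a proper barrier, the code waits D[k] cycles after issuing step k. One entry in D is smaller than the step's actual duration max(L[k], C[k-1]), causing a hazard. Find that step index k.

hazard at step 5

k=0 barrier L[0]=7→7c, D[0]=7 ok
k=1 barrier max(L[1]=3,C[0]=5)→5c, D[1]=5 ok
k=2 barrier max(L[2]=3,C[1]=8)→8c, D[2]=8 ok
k=3 barrier max(L[3]=5,C[2]=7)→7c, D[3]=7 ok
k=4 barrier max(L[4]=4,C[3]=3)→4c, D[4]=4 ok
k=5 barrier max(L[5]=5,C[4]=7)→7c, D[5]=6 SHORT
k=6 barrier max(L[6]=3,C[5]=4)→4c, D[6]=4 ok
k=7 barrier max(L[7]=9,C[6]=9)→9c, D[7]=9 ok
k=8 barrier max(L[8]=9,C[7]=4)→9c, D[8]=9 ok
k=9 barrier C[8]=5→5c, D[9]=5 ok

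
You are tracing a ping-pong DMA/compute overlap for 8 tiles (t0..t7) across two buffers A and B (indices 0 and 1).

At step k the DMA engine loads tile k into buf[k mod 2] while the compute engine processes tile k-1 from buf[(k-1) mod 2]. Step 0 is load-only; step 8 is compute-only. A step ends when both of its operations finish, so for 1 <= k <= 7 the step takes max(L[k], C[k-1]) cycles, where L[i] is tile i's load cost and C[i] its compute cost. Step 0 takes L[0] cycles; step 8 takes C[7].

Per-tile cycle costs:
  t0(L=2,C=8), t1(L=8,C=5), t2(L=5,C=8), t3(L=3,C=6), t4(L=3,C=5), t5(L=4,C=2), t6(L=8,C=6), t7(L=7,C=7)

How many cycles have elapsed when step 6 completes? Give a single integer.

[0] DMA t0→A (2c) ∥ CU idle ⇒ 2c, clock 2
[1] DMA t1→B (8c) ∥ CU A:t0 (8c) ⇒ 8c, clock 10
[2] DMA t2→A (5c) ∥ CU B:t1 (5c) ⇒ 5c, clock 15
[3] DMA t3→B (3c) ∥ CU A:t2 (8c) ⇒ 8c, clock 23
[4] DMA t4→A (3c) ∥ CU B:t3 (6c) ⇒ 6c, clock 29
[5] DMA t5→B (4c) ∥ CU A:t4 (5c) ⇒ 5c, clock 34
[6] DMA t6→A (8c) ∥ CU B:t5 (2c) ⇒ 8c, clock 42
[7] DMA t7→B (7c) ∥ CU A:t6 (6c) ⇒ 7c, clock 49
[8] DMA idle ∥ CU B:t7 (7c) ⇒ 7c, clock 56

end_cycle[6] = 42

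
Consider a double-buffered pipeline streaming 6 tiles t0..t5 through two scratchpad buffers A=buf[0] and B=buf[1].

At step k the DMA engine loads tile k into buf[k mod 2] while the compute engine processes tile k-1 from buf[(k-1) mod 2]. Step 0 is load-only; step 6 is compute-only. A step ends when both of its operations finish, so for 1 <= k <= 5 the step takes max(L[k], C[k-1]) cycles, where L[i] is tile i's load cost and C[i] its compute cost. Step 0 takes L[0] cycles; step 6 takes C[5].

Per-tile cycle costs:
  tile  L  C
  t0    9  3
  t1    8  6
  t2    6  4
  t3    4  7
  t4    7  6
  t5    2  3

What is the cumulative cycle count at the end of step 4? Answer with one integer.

  0. 9=9c; end=9; A:t0 B:-
  1. max(8,3)=8c; end=17; A:t0 B:t1
  2. max(6,6)=6c; end=23; A:t2 B:t1
  3. max(4,4)=4c; end=27; A:t2 B:t3
  4. max(7,7)=7c; end=34; A:t4 B:t3
  5. max(2,6)=6c; end=40; A:t4 B:t5
  6. 3=3c; end=43; A:t4 B:t5

end_cycle[4] = 34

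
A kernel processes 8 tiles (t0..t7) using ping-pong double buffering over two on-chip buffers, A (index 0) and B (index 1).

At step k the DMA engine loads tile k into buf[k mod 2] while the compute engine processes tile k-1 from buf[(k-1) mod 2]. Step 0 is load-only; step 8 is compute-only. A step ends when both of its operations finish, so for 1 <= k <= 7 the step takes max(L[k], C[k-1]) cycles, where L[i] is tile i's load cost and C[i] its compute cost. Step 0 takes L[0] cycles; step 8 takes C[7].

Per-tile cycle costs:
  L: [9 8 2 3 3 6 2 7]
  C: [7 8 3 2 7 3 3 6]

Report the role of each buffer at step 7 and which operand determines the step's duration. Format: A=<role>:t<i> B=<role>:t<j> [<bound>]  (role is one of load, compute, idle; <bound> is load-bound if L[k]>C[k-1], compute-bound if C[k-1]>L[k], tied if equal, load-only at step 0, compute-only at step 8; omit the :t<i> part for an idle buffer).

step 7: A=compute:t6 B=load:t7 [load-bound]

step 0: L[0]=9 → dur=9, Σ=9 | A=load:t0 B=idle [load-only]
step 1: L[1]=8 C[0]=7 → dur=8, Σ=17 | A=compute:t0 B=load:t1 [load-bound]
step 2: L[2]=2 C[1]=8 → dur=8, Σ=25 | A=load:t2 B=compute:t1 [compute-bound]
step 3: L[3]=3 C[2]=3 → dur=3, Σ=28 | A=compute:t2 B=load:t3 [tied]
step 4: L[4]=3 C[3]=2 → dur=3, Σ=31 | A=load:t4 B=compute:t3 [load-bound]
step 5: L[5]=6 C[4]=7 → dur=7, Σ=38 | A=compute:t4 B=load:t5 [compute-bound]
step 6: L[6]=2 C[5]=3 → dur=3, Σ=41 | A=load:t6 B=compute:t5 [compute-bound]
step 7: L[7]=7 C[6]=3 → dur=7, Σ=48 | A=compute:t6 B=load:t7 [load-bound]
step 8: C[7]=6 → dur=6, Σ=54 | A=idle B=compute:t7 [compute-only]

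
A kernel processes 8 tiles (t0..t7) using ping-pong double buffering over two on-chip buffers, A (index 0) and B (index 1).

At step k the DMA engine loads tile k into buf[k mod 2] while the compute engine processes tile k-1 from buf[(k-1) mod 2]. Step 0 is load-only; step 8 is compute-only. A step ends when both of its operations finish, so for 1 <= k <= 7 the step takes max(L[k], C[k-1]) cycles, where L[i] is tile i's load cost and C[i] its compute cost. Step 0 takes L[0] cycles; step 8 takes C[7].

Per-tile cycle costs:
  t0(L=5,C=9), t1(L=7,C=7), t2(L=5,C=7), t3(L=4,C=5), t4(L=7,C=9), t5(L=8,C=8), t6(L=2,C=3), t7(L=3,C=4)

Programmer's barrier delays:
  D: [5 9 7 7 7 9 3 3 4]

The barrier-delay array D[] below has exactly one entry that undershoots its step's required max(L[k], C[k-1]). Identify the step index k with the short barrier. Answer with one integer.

step 0: need L[0]=5 = 5; D[0]=5 ok
step 1: need max(L[1]=7,C[0]=9) = 9; D[1]=9 ok
step 2: need max(L[2]=5,C[1]=7) = 7; D[2]=7 ok
step 3: need max(L[3]=4,C[2]=7) = 7; D[3]=7 ok
step 4: need max(L[4]=7,C[3]=5) = 7; D[4]=7 ok
step 5: need max(L[5]=8,C[4]=9) = 9; D[5]=9 ok
step 6: need max(L[6]=2,C[5]=8) = 8; D[6]=3 SHORT
step 7: need max(L[7]=3,C[6]=3) = 3; D[7]=3 ok
step 8: need C[7]=4 = 4; D[8]=4 ok

hazard at step 6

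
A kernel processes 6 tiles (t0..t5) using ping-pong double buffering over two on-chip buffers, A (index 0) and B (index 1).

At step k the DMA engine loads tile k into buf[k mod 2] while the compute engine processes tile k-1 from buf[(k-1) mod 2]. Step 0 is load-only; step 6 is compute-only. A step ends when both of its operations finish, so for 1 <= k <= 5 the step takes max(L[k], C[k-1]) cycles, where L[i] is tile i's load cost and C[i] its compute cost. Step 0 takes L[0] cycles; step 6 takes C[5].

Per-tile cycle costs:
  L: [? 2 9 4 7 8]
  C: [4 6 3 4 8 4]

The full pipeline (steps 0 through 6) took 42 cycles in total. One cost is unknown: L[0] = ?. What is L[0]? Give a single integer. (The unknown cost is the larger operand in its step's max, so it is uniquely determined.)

step 0 = dur = L[0]=? = L[0]  (unknown; binding)
step 1 = dur = max(L[1]=2, C[0]=4) = 4
step 2 = dur = max(L[2]=9, C[1]=6) = 9
step 3 = dur = max(L[3]=4, C[2]=3) = 4
step 4 = dur = max(L[4]=7, C[3]=4) = 7
step 5 = dur = max(L[5]=8, C[4]=8) = 8
step 6 = dur = C[5]=4 = 4
sum of known step durations = 36
dur[0] = total - known = 42 - 36 = 6
L[0] is the binding max in step 0, so L[0] = dur[0] = 6

L[0] = 6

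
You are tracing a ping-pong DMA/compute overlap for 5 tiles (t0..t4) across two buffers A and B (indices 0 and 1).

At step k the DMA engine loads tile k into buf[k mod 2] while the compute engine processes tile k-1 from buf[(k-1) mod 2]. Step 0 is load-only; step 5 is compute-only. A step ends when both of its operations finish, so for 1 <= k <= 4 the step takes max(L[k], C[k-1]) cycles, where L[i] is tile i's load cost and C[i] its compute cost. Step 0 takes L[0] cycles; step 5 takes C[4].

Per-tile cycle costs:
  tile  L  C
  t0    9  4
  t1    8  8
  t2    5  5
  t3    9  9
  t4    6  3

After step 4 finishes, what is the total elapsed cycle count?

end_cycle[4] = 43

  0. 9=9c; end=9; A:t0 B:-
  1. max(8,4)=8c; end=17; A:t0 B:t1
  2. max(5,8)=8c; end=25; A:t2 B:t1
  3. max(9,5)=9c; end=34; A:t2 B:t3
  4. max(6,9)=9c; end=43; A:t4 B:t3
  5. 3=3c; end=46; A:t4 B:t3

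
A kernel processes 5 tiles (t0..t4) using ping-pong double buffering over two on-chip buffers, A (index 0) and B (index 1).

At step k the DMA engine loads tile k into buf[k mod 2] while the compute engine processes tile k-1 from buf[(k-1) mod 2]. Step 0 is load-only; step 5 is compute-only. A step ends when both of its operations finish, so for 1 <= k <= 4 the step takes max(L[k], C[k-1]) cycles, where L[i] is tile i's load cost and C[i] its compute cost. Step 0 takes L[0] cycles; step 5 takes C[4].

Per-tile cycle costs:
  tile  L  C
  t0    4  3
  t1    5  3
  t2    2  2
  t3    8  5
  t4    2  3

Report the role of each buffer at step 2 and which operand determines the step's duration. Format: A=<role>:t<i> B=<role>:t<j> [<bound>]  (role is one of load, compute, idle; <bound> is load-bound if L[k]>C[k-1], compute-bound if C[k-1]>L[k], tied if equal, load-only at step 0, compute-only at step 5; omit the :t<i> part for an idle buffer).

  0. 4=4c; end=4; A:t0 B:-
  1. max(5,3)=5c; end=9; A:t0 B:t1
  2. max(2,3)=3c; end=12; A:t2 B:t1
  3. max(8,2)=8c; end=20; A:t2 B:t3
  4. max(2,5)=5c; end=25; A:t4 B:t3
  5. 3=3c; end=28; A:t4 B:t3

step 2: A=load:t2 B=compute:t1 [compute-bound]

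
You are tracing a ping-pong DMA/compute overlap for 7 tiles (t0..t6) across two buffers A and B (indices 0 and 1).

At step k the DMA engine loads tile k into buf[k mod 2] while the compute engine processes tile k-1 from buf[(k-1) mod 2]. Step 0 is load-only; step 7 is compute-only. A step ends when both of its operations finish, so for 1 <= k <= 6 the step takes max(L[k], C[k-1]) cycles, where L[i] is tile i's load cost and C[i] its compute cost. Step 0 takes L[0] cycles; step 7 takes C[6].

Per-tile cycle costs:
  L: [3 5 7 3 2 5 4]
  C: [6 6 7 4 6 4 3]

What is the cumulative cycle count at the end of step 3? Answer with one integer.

k=0 load=t0/3c comp=- wait=3 total=3
k=1 load=t1/5c comp=t0/6c wait=6 total=9
k=2 load=t2/7c comp=t1/6c wait=7 total=16
k=3 load=t3/3c comp=t2/7c wait=7 total=23
k=4 load=t4/2c comp=t3/4c wait=4 total=27
k=5 load=t5/5c comp=t4/6c wait=6 total=33
k=6 load=t6/4c comp=t5/4c wait=4 total=37
k=7 load=- comp=t6/3c wait=3 total=40

end_cycle[3] = 23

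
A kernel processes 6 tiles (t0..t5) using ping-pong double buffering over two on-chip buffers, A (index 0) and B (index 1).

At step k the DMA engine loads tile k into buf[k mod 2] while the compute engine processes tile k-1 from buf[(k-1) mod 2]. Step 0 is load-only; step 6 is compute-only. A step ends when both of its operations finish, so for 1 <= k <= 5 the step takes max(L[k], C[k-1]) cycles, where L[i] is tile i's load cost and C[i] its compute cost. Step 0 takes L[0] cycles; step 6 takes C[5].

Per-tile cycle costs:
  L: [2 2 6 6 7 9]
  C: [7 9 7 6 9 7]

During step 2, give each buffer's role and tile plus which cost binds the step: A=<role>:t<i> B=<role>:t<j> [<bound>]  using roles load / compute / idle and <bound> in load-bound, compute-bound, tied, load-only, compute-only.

k=0 load=t0/2c comp=- wait=2 total=2
k=1 load=t1/2c comp=t0/7c wait=7 total=9
k=2 load=t2/6c comp=t1/9c wait=9 total=18
k=3 load=t3/6c comp=t2/7c wait=7 total=25
k=4 load=t4/7c comp=t3/6c wait=7 total=32
k=5 load=t5/9c comp=t4/9c wait=9 total=41
k=6 load=- comp=t5/7c wait=7 total=48

step 2: A=load:t2 B=compute:t1 [compute-bound]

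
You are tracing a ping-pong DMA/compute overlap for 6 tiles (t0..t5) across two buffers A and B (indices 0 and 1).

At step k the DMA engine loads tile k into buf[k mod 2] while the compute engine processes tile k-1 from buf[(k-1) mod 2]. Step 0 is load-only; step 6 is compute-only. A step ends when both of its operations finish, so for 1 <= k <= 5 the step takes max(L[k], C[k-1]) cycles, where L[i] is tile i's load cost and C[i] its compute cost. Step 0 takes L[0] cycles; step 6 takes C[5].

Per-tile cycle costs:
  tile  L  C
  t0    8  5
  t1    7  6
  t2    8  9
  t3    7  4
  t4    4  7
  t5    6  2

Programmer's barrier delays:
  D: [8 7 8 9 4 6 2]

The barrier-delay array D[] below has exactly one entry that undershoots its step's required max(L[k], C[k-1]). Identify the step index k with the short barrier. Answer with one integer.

step 0: need L[0]=8 = 8; D[0]=8 ok
step 1: need max(L[1]=7,C[0]=5) = 7; D[1]=7 ok
step 2: need max(L[2]=8,C[1]=6) = 8; D[2]=8 ok
step 3: need max(L[3]=7,C[2]=9) = 9; D[3]=9 ok
step 4: need max(L[4]=4,C[3]=4) = 4; D[4]=4 ok
step 5: need max(L[5]=6,C[4]=7) = 7; D[5]=6 SHORT
step 6: need C[5]=2 = 2; D[6]=2 ok

hazard at step 5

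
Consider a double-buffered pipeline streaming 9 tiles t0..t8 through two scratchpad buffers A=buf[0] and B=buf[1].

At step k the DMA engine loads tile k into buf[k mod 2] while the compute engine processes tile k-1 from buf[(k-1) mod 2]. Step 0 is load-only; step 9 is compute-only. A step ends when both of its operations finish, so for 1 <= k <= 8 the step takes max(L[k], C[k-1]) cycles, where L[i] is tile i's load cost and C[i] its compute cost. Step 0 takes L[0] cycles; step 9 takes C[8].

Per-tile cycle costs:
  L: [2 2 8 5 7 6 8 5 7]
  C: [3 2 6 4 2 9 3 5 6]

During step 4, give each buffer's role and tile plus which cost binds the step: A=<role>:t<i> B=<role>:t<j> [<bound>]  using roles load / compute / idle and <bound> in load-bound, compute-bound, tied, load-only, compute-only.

step 4: A=load:t4 B=compute:t3 [load-bound]

[0] DMA t0→A (2c) ∥ CU idle ⇒ 2c, clock 2
[1] DMA t1→B (2c) ∥ CU A:t0 (3c) ⇒ 3c, clock 5
[2] DMA t2→A (8c) ∥ CU B:t1 (2c) ⇒ 8c, clock 13
[3] DMA t3→B (5c) ∥ CU A:t2 (6c) ⇒ 6c, clock 19
[4] DMA t4→A (7c) ∥ CU B:t3 (4c) ⇒ 7c, clock 26
[5] DMA t5→B (6c) ∥ CU A:t4 (2c) ⇒ 6c, clock 32
[6] DMA t6→A (8c) ∥ CU B:t5 (9c) ⇒ 9c, clock 41
[7] DMA t7→B (5c) ∥ CU A:t6 (3c) ⇒ 5c, clock 46
[8] DMA t8→A (7c) ∥ CU B:t7 (5c) ⇒ 7c, clock 53
[9] DMA idle ∥ CU A:t8 (6c) ⇒ 6c, clock 59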